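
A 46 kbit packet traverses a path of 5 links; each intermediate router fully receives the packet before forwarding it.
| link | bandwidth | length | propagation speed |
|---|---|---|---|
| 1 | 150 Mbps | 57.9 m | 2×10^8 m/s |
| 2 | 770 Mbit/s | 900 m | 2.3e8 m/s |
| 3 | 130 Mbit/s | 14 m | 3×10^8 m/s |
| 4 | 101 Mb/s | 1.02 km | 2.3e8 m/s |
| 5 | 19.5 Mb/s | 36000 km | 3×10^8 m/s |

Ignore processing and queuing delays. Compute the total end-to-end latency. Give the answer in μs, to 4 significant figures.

123500 μs

L = 46000 bits.
Transmission delays (L/R per hop): 306.667, 59.7403, 353.846, 455.446, 2358.97 μs; sum = 3534.67 μs.
Propagation delays (d/s per hop): 0.2895, 3.91304, 0.0466667, 4.43478, 120000 μs; sum = 120009 μs.
End-to-end = 123500 μs.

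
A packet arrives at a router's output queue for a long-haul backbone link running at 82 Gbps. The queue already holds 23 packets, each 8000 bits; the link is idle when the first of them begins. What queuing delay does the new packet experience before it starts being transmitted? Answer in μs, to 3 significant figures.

2.24 μs

Each queued packet: L/R = 8000/82000000000 = 0.097561 μs.
23 queued → 2.2439 μs.
Queuing delay = 2.24 μs.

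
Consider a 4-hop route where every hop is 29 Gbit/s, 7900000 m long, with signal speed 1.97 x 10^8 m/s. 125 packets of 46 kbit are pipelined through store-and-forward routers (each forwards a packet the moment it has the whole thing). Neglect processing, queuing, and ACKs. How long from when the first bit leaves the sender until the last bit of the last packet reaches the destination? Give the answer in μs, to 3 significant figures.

Per-hop transmission t_tx = L/R = 46000/29000000000 = 1.58621 μs.
Per-hop propagation t_prop = 7900000/197000000 = 40101.5 μs.
Pipeline fill: first packet needs 4·t_tx to clear all hops; remaining 124 packets each add one t_tx.
Total = (4+125-1)·t_tx + 4·t_prop = 128·1.58621 + 4·40101.5 = 161000 μs.

161000 μs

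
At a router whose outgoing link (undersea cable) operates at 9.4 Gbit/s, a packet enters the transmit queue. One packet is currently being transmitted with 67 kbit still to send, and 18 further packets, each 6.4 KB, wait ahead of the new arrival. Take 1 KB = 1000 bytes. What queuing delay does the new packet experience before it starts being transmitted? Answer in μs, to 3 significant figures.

Each queued packet: L/R = 51200/9400000000 = 5.44681 μs.
18 queued → 98.0426 μs.
Plus remaining 67000 bits of current packet: 7.12766 μs.
Queuing delay = 105 μs.

105 μs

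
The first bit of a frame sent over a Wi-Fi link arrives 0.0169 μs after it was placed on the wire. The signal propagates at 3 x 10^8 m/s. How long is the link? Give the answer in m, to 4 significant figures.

5.070 m

d = s × t_prop = 300000000 × 1.69e-08 = 5.070 m.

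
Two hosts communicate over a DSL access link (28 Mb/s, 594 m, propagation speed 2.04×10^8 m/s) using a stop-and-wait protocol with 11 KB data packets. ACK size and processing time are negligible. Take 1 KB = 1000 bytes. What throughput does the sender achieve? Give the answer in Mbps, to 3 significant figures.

27.9 Mbps

t_tx = L/R = 88000/28000000 = 0.00314286 s.
t_prop = 594/204000000 = 2.91176e-06 s; RTT = 5.82353e-06 s.
Cycle = t_tx + RTT = 0.00314868 s.
Throughput = L / cycle = 88000 / 0.00314868 = 27.9 Mbps.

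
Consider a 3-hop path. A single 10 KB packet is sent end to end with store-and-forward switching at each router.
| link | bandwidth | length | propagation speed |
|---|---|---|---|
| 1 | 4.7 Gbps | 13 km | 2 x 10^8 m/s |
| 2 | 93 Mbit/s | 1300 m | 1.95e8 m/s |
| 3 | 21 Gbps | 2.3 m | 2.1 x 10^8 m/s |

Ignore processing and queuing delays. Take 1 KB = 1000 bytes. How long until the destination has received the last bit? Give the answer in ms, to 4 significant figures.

L = 80000 bits.
Transmission delays (L/R per hop): 0.0170213, 0.860215, 0.00380952 ms; sum = 0.881046 ms.
Propagation delays (d/s per hop): 0.065, 0.00666667, 1.09524e-05 ms; sum = 0.0716776 ms.
End-to-end = 0.9527 ms.

0.9527 ms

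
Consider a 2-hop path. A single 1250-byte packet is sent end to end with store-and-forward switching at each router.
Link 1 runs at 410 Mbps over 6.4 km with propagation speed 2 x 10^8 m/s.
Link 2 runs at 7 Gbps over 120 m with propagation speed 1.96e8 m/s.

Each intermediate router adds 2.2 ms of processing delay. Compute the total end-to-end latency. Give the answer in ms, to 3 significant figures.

2.26 ms

L = 1250 × 8 = 10000 bits.
Transmission delays (L/R per hop): 0.0243902, 0.00142857 ms; sum = 0.0258188 ms.
Propagation delays (d/s per hop): 0.032, 0.000612245 ms; sum = 0.0326122 ms.
Processing at 1 router(s): 1 × 2.2 ms = 2.2 ms.
End-to-end = 2.26 ms.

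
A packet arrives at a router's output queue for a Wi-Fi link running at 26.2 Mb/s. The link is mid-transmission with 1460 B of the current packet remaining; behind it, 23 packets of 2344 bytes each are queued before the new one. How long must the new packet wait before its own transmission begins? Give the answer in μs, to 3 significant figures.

16900 μs

Each queued packet: L/R = 18752/26200000 = 715.725 μs.
23 queued → 16461.7 μs.
Plus remaining 11680 bits of current packet: 445.802 μs.
Queuing delay = 16900 μs.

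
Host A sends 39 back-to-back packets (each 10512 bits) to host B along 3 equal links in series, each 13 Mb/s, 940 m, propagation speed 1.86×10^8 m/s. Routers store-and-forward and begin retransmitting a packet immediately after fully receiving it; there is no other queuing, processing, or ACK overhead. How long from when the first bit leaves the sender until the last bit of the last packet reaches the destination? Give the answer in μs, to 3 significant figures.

33200 μs

Per-hop transmission t_tx = L/R = 10512/13000000 = 808.615 μs.
Per-hop propagation t_prop = 940/186000000 = 5.05376 μs.
Pipeline fill: first packet needs 3·t_tx to clear all hops; remaining 38 packets each add one t_tx.
Total = (3+39-1)·t_tx + 3·t_prop = 41·808.615 + 3·5.05376 = 33200 μs.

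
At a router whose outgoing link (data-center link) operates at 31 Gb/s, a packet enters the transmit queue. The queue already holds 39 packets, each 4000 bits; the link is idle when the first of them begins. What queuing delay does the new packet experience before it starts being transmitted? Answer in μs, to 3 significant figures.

5.03 μs

Each queued packet: L/R = 4000/31000000000 = 0.129032 μs.
39 queued → 5.03226 μs.
Queuing delay = 5.03 μs.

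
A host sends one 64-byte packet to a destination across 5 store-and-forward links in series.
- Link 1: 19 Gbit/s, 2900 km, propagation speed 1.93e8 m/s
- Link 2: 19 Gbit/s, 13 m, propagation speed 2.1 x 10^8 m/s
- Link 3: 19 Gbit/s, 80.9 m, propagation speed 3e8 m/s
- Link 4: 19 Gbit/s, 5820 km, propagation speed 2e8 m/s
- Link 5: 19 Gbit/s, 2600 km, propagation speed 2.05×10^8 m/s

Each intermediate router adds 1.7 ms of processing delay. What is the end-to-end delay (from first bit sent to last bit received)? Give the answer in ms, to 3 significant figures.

63.6 ms

L = 64 × 8 = 512 bits.
Transmission delay per hop = L/R = 512/19000000000 = 2.69474e-05 ms; 5 hops → 0.000134737 ms.
Propagation delays (d/s per hop): 15.0259, 6.19048e-05, 0.000269667, 29.1, 12.6829 ms; sum = 56.8092 ms.
Processing at 4 router(s): 4 × 1.7 ms = 6.8 ms.
End-to-end = 63.6 ms.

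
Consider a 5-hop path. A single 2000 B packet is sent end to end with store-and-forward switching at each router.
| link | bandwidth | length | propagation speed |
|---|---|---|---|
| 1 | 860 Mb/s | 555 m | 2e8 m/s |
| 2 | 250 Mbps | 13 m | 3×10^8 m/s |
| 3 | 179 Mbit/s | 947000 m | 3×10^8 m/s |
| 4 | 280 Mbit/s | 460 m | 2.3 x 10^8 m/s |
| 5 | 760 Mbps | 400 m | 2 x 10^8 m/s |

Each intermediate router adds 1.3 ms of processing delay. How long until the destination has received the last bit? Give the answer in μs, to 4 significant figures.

8614 μs

L = 2000 × 8 = 16000 bits.
Transmission delays (L/R per hop): 18.6047, 64, 89.3855, 57.1429, 21.0526 μs; sum = 250.186 μs.
Propagation delays (d/s per hop): 2.775, 0.0433333, 3156.67, 2, 2 μs; sum = 3163.49 μs.
Processing at 4 router(s): 4 × 1.3 ms = 5200 μs.
End-to-end = 8614 μs.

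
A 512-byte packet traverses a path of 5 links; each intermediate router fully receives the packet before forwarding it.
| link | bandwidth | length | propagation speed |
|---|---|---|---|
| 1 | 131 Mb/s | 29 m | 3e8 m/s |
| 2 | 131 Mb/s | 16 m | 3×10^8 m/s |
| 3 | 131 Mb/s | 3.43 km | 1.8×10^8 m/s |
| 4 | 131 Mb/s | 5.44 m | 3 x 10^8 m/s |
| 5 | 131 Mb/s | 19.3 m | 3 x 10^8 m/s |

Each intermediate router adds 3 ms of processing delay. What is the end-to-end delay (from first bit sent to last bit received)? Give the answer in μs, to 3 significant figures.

12200 μs

L = 512 × 8 = 4096 bits.
Transmission delay per hop = L/R = 4096/131000000 = 31.2672 μs; 5 hops → 156.336 μs.
Propagation delays (d/s per hop): 0.0966667, 0.0533333, 19.0556, 0.0181333, 0.0643333 μs; sum = 19.288 μs.
Processing at 4 router(s): 4 × 3 ms = 12000 μs.
End-to-end = 12200 μs.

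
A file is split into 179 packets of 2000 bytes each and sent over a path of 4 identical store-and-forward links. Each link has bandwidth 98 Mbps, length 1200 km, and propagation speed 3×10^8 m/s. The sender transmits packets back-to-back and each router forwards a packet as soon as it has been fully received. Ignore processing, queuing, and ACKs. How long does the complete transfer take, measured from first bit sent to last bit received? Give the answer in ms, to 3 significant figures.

45.7 ms

Per-hop transmission t_tx = L/R = 16000/98000000 = 0.163265 ms.
Per-hop propagation t_prop = 1200000/300000000 = 4 ms.
Pipeline fill: first packet needs 4·t_tx to clear all hops; remaining 178 packets each add one t_tx.
Total = (4+179-1)·t_tx + 4·t_prop = 182·0.163265 + 4·4 = 45.7 ms.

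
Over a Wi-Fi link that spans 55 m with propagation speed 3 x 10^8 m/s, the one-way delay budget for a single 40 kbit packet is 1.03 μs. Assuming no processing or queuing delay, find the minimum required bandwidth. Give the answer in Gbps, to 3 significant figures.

Propagation delay = 55 / 300000000 = 0.183333 μs.
Transmission budget = 1.03 − 0.183333 = 0.846667 μs.
R ≥ L / t_tx = 40000 bits / 8.46667e-07 s = 47.2 Gbps.

47.2 Gbps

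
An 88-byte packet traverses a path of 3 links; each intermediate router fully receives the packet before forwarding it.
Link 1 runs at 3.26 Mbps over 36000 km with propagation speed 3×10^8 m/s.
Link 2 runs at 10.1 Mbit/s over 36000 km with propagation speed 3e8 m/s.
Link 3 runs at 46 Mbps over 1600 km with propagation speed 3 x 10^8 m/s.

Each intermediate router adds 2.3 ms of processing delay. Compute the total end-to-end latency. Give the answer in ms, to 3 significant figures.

250 ms

L = 88 × 8 = 704 bits.
Transmission delays (L/R per hop): 0.215951, 0.069703, 0.0153043 ms; sum = 0.300958 ms.
Propagation delays (d/s per hop): 120, 120, 5.33333 ms; sum = 245.333 ms.
Processing at 2 router(s): 2 × 2.3 ms = 4.6 ms.
End-to-end = 250 ms.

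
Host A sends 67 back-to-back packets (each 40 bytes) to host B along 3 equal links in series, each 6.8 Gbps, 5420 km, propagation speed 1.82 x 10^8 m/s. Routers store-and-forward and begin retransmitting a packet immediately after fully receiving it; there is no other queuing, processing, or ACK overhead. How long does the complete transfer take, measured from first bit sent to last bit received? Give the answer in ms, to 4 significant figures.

89.34 ms

Per-hop transmission t_tx = L/R = 320/6800000000 = 4.70588e-05 ms.
Per-hop propagation t_prop = 5420000/182000000 = 29.7802 ms.
Pipeline fill: first packet needs 3·t_tx to clear all hops; remaining 66 packets each add one t_tx.
Total = (3+67-1)·t_tx + 3·t_prop = 69·4.70588e-05 + 3·29.7802 = 89.34 ms.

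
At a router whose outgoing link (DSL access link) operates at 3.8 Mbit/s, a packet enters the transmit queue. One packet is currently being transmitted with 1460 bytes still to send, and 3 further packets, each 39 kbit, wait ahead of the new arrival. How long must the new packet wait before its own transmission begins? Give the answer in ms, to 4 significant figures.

Each queued packet: L/R = 39000/3800000 = 10.2632 ms.
3 queued → 30.7895 ms.
Plus remaining 11680 bits of current packet: 3.07368 ms.
Queuing delay = 33.86 ms.

33.86 ms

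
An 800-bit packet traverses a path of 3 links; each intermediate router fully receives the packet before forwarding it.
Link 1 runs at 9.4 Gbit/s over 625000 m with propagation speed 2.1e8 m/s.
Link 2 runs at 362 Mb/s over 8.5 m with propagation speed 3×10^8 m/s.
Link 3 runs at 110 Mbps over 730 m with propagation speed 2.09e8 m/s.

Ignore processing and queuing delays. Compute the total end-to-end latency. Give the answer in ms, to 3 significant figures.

2.99 ms

Transmission delays (L/R per hop): 8.51064e-05, 0.00220994, 0.00727273 ms; sum = 0.00956778 ms.
Propagation delays (d/s per hop): 2.97619, 2.83333e-05, 0.00349282 ms; sum = 2.97971 ms.
End-to-end = 2.99 ms.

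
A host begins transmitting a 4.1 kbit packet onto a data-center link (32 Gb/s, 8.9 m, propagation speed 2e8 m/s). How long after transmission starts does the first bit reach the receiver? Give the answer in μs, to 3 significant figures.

0.0445 μs

First bit experiences only propagation delay: d/s = 8.9/200000000 = 0.0445 μs.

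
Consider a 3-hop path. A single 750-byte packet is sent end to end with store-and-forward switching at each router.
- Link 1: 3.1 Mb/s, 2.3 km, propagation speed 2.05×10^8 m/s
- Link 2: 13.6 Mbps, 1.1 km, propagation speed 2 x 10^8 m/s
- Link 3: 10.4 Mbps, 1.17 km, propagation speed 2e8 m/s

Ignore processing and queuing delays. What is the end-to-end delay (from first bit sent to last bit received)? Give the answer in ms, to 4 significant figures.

2.976 ms

L = 750 × 8 = 6000 bits.
Transmission delays (L/R per hop): 1.93548, 0.441176, 0.576923 ms; sum = 2.95358 ms.
Propagation delays (d/s per hop): 0.0112195, 0.0055, 0.00585 ms; sum = 0.0225695 ms.
End-to-end = 2.976 ms.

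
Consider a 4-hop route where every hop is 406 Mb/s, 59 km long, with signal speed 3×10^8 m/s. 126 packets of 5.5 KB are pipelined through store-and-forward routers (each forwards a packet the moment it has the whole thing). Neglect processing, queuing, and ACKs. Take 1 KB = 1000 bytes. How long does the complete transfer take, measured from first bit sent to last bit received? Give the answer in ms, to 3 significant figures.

14.8 ms

Per-hop transmission t_tx = L/R = 44000/406000000 = 0.108374 ms.
Per-hop propagation t_prop = 59000/300000000 = 0.196667 ms.
Pipeline fill: first packet needs 4·t_tx to clear all hops; remaining 125 packets each add one t_tx.
Total = (4+126-1)·t_tx + 4·t_prop = 129·0.108374 + 4·0.196667 = 14.8 ms.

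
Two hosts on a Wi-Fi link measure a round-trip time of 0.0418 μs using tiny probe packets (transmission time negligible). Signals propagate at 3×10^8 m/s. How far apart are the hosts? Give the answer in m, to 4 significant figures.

6.270 m

One-way propagation = RTT/2 = 0.0209 μs.
d = s × t = 300000000 × 2.09e-08 = 6.270 m.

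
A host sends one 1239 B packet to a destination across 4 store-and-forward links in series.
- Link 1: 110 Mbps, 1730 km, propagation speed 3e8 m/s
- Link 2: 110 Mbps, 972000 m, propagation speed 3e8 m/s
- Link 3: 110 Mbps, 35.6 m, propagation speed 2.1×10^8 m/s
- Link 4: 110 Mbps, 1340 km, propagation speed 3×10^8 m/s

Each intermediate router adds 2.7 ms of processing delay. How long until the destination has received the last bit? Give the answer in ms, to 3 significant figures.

21.9 ms

L = 1239 × 8 = 9912 bits.
Transmission delay per hop = L/R = 9912/110000000 = 0.0901091 ms; 4 hops → 0.360436 ms.
Propagation delays (d/s per hop): 5.76667, 3.24, 0.000169524, 4.46667 ms; sum = 13.4735 ms.
Processing at 3 router(s): 3 × 2.7 ms = 8.1 ms.
End-to-end = 21.9 ms.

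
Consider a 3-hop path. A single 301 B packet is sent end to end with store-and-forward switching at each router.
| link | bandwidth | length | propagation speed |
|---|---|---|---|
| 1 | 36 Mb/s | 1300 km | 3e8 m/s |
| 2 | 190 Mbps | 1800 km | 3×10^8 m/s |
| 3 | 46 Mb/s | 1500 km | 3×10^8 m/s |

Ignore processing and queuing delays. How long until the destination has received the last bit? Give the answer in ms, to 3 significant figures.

L = 301 × 8 = 2408 bits.
Transmission delays (L/R per hop): 0.0668889, 0.0126737, 0.0523478 ms; sum = 0.13191 ms.
Propagation delays (d/s per hop): 4.33333, 6, 5 ms; sum = 15.3333 ms.
End-to-end = 15.5 ms.

15.5 ms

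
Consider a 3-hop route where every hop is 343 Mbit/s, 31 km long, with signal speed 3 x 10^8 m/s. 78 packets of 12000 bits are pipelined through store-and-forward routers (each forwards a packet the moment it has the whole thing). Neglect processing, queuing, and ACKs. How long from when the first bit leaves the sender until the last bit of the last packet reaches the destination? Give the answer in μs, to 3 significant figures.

3110 μs

Per-hop transmission t_tx = L/R = 12000/343000000 = 34.9854 μs.
Per-hop propagation t_prop = 31000/300000000 = 103.333 μs.
Pipeline fill: first packet needs 3·t_tx to clear all hops; remaining 77 packets each add one t_tx.
Total = (3+78-1)·t_tx + 3·t_prop = 80·34.9854 + 3·103.333 = 3110 μs.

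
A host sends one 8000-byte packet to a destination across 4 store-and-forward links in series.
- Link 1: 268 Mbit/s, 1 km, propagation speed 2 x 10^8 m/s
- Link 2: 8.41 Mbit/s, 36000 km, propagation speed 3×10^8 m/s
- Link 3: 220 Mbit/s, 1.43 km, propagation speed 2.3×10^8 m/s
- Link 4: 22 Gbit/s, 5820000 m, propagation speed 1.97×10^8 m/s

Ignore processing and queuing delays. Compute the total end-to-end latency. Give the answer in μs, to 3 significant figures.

158000 μs

L = 8000 × 8 = 64000 bits.
Transmission delays (L/R per hop): 238.806, 7609.99, 290.909, 2.90909 μs; sum = 8142.61 μs.
Propagation delays (d/s per hop): 5, 120000, 6.21739, 29543.1 μs; sum = 149554 μs.
End-to-end = 158000 μs.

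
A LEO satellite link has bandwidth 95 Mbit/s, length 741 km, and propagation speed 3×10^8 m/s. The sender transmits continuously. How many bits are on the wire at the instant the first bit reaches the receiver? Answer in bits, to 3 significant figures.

Propagation delay = 741000 / 300000000 = 0.00247 s.
BDP = R × t_prop = 95000000 × 0.00247 = 234650 bits.

235000 bits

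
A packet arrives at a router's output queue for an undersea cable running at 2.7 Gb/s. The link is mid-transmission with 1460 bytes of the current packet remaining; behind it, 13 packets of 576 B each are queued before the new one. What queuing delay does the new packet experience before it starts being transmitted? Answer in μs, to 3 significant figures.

26.5 μs

Each queued packet: L/R = 4608/2700000000 = 1.70667 μs.
13 queued → 22.1867 μs.
Plus remaining 11680 bits of current packet: 4.32593 μs.
Queuing delay = 26.5 μs.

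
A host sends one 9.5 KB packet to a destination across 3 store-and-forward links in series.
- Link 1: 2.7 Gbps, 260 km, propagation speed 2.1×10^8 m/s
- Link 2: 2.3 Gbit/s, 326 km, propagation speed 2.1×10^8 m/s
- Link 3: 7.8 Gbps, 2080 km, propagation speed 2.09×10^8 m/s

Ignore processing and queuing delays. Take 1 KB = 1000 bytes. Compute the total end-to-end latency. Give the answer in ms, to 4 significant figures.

12.81 ms

L = 76000 bits.
Transmission delays (L/R per hop): 0.0281481, 0.0330435, 0.00974359 ms; sum = 0.0709352 ms.
Propagation delays (d/s per hop): 1.2381, 1.55238, 9.95215 ms; sum = 12.7426 ms.
End-to-end = 12.81 ms.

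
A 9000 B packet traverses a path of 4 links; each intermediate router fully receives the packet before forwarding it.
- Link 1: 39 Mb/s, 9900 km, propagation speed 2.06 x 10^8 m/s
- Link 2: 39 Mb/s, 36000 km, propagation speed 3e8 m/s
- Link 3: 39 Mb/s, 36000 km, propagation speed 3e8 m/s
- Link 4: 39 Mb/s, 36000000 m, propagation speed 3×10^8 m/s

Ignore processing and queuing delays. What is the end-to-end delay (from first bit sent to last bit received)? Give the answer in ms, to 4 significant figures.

L = 9000 × 8 = 72000 bits.
Transmission delay per hop = L/R = 72000/39000000 = 1.84615 ms; 4 hops → 7.38462 ms.
Propagation delays (d/s per hop): 48.0583, 120, 120, 120 ms; sum = 408.058 ms.
End-to-end = 415.4 ms.

415.4 ms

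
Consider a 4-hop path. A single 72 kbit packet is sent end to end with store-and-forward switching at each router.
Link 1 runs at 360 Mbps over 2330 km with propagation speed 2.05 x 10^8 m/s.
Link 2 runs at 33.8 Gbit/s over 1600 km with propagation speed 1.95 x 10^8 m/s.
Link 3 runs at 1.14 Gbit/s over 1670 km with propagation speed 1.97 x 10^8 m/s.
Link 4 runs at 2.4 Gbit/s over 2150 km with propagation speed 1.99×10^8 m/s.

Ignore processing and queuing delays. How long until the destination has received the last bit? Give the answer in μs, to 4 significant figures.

39150 μs

L = 72000 bits.
Transmission delays (L/R per hop): 200, 2.13018, 63.1579, 30 μs; sum = 295.288 μs.
Propagation delays (d/s per hop): 11365.9, 8205.13, 8477.16, 10804 μs; sum = 38852.2 μs.
End-to-end = 39150 μs.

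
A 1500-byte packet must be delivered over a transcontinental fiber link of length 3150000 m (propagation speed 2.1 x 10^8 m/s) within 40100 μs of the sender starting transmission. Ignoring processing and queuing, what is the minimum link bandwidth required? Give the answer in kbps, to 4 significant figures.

478.1 kbps

L = 12000 bits.
Propagation delay = 3150000 / 210000000 = 15000 μs.
Transmission budget = 40100 − 15000 = 25100 μs.
R ≥ L / t_tx = 12000 bits / 0.0251 s = 478.1 kbps.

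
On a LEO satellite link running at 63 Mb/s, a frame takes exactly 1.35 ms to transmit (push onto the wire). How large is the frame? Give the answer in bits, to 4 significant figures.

L = R × t_tx = 63000000 b/s × 0.00135 s = 85050 bits.

85050 bits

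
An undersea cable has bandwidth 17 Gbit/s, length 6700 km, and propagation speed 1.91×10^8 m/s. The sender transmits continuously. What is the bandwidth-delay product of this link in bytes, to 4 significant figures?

Propagation delay = 6700000 / 191000000 = 0.0350785 s.
BDP = R × t_prop = 17000000000 × 0.0350785 = 596335000 bits.
In bytes: 596335000/8 = 74540000 bytes.

74540000 bytes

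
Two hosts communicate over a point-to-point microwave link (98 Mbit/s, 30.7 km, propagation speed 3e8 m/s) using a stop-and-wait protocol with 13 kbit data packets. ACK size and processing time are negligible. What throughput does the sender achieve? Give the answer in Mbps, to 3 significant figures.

t_tx = L/R = 13000/98000000 = 0.000132653 s.
t_prop = 30700/300000000 = 0.000102333 s; RTT = 0.000204667 s.
Cycle = t_tx + RTT = 0.00033732 s.
Throughput = L / cycle = 13000 / 0.00033732 = 38.5 Mbps.

38.5 Mbps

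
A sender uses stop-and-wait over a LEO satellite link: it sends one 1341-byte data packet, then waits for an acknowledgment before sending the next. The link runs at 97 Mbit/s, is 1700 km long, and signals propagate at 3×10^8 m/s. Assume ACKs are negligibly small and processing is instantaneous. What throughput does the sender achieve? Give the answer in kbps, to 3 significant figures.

t_tx = L/R = 10728/97000000 = 0.000110598 s.
t_prop = 1700000/300000000 = 0.00566667 s; RTT = 0.0113333 s.
Cycle = t_tx + RTT = 0.0114439 s.
Throughput = L / cycle = 10728 / 0.0114439 = 937 kbps.

937 kbps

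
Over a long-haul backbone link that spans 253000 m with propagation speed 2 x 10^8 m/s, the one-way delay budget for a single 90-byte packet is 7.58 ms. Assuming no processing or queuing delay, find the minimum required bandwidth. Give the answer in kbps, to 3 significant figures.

L = 720 bits.
Propagation delay = 253000 / 200000000 = 1.265 ms.
Transmission budget = 7.58 − 1.265 = 6.315 ms.
R ≥ L / t_tx = 720 bits / 0.006315 s = 114 kbps.

114 kbps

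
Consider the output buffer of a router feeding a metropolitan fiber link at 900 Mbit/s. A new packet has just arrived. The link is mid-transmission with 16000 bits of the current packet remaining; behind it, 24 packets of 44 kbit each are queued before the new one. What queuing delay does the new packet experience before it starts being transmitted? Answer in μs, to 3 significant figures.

1190 μs

Each queued packet: L/R = 44000/900000000 = 48.8889 μs.
24 queued → 1173.33 μs.
Plus remaining 16000 bits of current packet: 17.7778 μs.
Queuing delay = 1190 μs.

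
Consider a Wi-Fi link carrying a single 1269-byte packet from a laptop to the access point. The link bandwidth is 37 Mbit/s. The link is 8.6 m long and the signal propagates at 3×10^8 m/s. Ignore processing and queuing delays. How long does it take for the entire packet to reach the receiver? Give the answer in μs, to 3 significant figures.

L = 1269 × 8 = 10152 bits.
Transmission delay = L/R = 10152 / 37000000 = 274.378 μs.
Propagation delay = d/s = 8.6 m / 300000000 m/s = 0.0286667 μs.
Total = 274 μs.

274 μs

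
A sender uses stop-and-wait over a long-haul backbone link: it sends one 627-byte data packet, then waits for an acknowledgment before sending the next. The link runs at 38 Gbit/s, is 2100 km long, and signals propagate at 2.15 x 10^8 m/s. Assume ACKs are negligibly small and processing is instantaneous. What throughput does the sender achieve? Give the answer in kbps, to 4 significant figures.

256.8 kbps

t_tx = L/R = 5016/38000000000 = 1.32e-07 s.
t_prop = 2100000/215000000 = 0.00976744 s; RTT = 0.0195349 s.
Cycle = t_tx + RTT = 0.019535 s.
Throughput = L / cycle = 5016 / 0.019535 = 256.8 kbps.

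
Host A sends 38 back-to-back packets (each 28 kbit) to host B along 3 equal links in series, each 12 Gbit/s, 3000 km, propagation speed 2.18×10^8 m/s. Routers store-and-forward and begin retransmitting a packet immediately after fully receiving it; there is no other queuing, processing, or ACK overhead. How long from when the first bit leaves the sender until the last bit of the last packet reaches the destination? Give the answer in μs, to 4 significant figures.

41380 μs

Per-hop transmission t_tx = L/R = 28000/12000000000 = 2.33333 μs.
Per-hop propagation t_prop = 3000000/2.18e+08 = 13761.5 μs.
Pipeline fill: first packet needs 3·t_tx to clear all hops; remaining 37 packets each add one t_tx.
Total = (3+38-1)·t_tx + 3·t_prop = 40·2.33333 + 3·13761.5 = 41380 μs.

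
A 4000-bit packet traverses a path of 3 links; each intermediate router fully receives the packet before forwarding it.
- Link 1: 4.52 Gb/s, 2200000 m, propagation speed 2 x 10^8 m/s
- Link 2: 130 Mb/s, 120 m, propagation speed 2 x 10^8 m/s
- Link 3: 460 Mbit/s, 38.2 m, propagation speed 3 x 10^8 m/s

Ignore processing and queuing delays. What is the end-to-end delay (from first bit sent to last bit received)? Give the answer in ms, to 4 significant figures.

Transmission delays (L/R per hop): 0.000884956, 0.0307692, 0.00869565 ms; sum = 0.0403498 ms.
Propagation delays (d/s per hop): 11, 0.0006, 0.000127333 ms; sum = 11.0007 ms.
End-to-end = 11.04 ms.

11.04 ms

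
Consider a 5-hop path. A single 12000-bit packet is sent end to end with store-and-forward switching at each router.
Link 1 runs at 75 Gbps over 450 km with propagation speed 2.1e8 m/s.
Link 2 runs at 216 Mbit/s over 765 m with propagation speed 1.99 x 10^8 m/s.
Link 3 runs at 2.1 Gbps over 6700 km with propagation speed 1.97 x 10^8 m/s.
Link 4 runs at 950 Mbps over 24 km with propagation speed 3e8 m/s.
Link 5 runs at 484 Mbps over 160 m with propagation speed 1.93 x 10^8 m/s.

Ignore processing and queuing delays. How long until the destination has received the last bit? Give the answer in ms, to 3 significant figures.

36.3 ms

Transmission delays (L/R per hop): 0.00016, 0.0555556, 0.00571429, 0.0126316, 0.0247934 ms; sum = 0.0988548 ms.
Propagation delays (d/s per hop): 2.14286, 0.00384422, 34.0102, 0.08, 0.000829016 ms; sum = 36.2377 ms.
End-to-end = 36.3 ms.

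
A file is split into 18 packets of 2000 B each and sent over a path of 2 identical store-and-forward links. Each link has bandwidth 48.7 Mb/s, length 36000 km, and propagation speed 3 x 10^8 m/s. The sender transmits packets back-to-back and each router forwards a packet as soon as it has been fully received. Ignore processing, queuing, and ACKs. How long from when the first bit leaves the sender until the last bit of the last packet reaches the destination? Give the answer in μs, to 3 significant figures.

Per-hop transmission t_tx = L/R = 16000/48700000 = 328.542 μs.
Per-hop propagation t_prop = 36000000/300000000 = 120000 μs.
Pipeline fill: first packet needs 2·t_tx to clear all hops; remaining 17 packets each add one t_tx.
Total = (2+18-1)·t_tx + 2·t_prop = 19·328.542 + 2·120000 = 246000 μs.

246000 μs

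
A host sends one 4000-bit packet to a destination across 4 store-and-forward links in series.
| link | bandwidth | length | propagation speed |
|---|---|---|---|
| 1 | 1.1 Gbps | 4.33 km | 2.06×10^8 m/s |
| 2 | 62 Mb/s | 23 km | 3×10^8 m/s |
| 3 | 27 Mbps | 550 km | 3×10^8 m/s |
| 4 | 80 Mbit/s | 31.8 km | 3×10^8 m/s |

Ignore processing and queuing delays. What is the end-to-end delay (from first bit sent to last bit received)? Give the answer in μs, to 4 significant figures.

Transmission delays (L/R per hop): 3.63636, 64.5161, 148.148, 50 μs; sum = 266.301 μs.
Propagation delays (d/s per hop): 21.0194, 76.6667, 1833.33, 106 μs; sum = 2037.02 μs.
End-to-end = 2303 μs.

2303 μs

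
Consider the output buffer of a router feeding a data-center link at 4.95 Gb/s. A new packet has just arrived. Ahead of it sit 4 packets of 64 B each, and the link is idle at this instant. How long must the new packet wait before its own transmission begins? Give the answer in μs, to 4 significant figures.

Each queued packet: L/R = 512/4950000000 = 0.103434 μs.
4 queued → 0.413737 μs.
Queuing delay = 0.4137 μs.

0.4137 μs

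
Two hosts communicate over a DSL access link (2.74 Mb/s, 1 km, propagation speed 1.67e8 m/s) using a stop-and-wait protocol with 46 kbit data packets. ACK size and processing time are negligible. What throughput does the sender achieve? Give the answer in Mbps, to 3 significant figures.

2.74 Mbps

t_tx = L/R = 46000/2740000 = 0.0167883 s.
t_prop = 1000/167000000 = 5.98802e-06 s; RTT = 1.1976e-05 s.
Cycle = t_tx + RTT = 0.0168003 s.
Throughput = L / cycle = 46000 / 0.0168003 = 2.74 Mbps.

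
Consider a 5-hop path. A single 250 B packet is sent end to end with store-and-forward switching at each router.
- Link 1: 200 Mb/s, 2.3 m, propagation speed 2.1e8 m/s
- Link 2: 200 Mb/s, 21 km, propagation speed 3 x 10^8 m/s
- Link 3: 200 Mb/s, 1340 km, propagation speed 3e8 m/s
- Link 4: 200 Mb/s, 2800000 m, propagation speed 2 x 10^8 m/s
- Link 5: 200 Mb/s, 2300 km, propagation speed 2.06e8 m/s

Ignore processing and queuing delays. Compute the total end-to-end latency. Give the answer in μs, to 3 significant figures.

L = 250 × 8 = 2000 bits.
Transmission delay per hop = L/R = 2000/200000000 = 10 μs; 5 hops → 50 μs.
Propagation delays (d/s per hop): 0.0109524, 70, 4466.67, 14000, 11165 μs; sum = 29701.7 μs.
End-to-end = 29800 μs.

29800 μs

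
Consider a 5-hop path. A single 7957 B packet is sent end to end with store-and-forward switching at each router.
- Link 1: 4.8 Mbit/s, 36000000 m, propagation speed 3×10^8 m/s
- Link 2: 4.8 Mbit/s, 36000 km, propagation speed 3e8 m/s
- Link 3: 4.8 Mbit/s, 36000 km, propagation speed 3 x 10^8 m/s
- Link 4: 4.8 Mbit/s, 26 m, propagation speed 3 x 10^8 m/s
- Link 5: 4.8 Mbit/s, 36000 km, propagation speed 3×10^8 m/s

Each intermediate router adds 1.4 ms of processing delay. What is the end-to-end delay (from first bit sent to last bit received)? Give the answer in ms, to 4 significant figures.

L = 7957 × 8 = 63656 bits.
Transmission delay per hop = L/R = 63656/4800000 = 13.2617 ms; 5 hops → 66.3083 ms.
Propagation delays (d/s per hop): 120, 120, 120, 8.66667e-05, 120 ms; sum = 480 ms.
Processing at 4 router(s): 4 × 1.4 ms = 5.6 ms.
End-to-end = 551.9 ms.

551.9 ms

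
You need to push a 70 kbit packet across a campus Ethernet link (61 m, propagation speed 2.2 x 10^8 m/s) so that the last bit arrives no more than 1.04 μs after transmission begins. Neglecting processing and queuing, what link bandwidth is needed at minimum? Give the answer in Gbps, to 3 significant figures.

Propagation delay = 61 / 2.2e+08 = 0.277273 μs.
Transmission budget = 1.04 − 0.277273 = 0.762727 μs.
R ≥ L / t_tx = 70000 bits / 7.62727e-07 s = 91.8 Gbps.

91.8 Gbps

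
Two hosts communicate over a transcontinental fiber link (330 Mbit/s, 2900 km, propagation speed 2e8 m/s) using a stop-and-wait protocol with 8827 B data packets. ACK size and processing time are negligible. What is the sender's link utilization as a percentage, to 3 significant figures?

t_tx = L/R = 70616/330000000 = 0.000213988 s.
t_prop = 2900000/200000000 = 0.0145 s; RTT = 0.029 s.
Cycle = t_tx + RTT = 0.029214 s.
Utilization = t_tx / cycle = 0.000213988/0.029214 = 0.732 %.

0.732 %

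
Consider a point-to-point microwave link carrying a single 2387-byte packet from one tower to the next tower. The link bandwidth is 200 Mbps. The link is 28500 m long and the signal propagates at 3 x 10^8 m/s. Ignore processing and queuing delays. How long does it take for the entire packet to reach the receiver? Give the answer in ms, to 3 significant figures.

L = 2387 × 8 = 19096 bits.
Transmission delay = L/R = 19096 / 200000000 = 0.09548 ms.
Propagation delay = d/s = 28500 m / 300000000 m/s = 0.095 ms.
Total = 0.190 ms.

0.190 ms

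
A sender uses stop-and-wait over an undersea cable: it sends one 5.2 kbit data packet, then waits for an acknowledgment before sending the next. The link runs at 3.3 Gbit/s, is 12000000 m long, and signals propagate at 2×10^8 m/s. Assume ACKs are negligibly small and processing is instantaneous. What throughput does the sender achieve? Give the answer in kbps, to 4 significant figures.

43.33 kbps

t_tx = L/R = 5200/3300000000 = 1.57576e-06 s.
t_prop = 12000000/200000000 = 0.06 s; RTT = 0.12 s.
Cycle = t_tx + RTT = 0.120002 s.
Throughput = L / cycle = 5200 / 0.120002 = 43.33 kbps.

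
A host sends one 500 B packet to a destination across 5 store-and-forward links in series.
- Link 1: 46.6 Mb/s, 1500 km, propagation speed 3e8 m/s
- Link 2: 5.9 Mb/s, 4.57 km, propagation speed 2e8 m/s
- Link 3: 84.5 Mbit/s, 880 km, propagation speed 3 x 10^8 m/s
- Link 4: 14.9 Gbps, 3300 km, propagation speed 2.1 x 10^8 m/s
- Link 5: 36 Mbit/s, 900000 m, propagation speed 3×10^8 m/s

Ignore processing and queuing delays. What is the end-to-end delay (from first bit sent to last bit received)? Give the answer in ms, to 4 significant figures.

L = 500 × 8 = 4000 bits.
Transmission delays (L/R per hop): 0.0858369, 0.677966, 0.0473373, 0.000268456, 0.111111 ms; sum = 0.92252 ms.
Propagation delays (d/s per hop): 5, 0.02285, 2.93333, 15.7143, 3 ms; sum = 26.6705 ms.
End-to-end = 27.59 ms.

27.59 ms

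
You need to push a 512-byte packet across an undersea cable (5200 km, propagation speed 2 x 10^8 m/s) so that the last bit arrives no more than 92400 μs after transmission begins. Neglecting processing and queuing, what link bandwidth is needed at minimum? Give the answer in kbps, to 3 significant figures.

L = 4096 bits.
Propagation delay = 5200000 / 200000000 = 26000 μs.
Transmission budget = 92400 − 26000 = 66400 μs.
R ≥ L / t_tx = 4096 bits / 0.0664 s = 61.7 kbps.

61.7 kbps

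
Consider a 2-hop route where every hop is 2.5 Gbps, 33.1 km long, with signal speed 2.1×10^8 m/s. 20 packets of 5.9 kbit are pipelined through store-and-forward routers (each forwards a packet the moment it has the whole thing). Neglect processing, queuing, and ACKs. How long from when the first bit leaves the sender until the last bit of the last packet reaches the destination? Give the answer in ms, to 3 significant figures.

0.365 ms

Per-hop transmission t_tx = L/R = 5900/2500000000 = 0.00236 ms.
Per-hop propagation t_prop = 33100/210000000 = 0.157619 ms.
Pipeline fill: first packet needs 2·t_tx to clear all hops; remaining 19 packets each add one t_tx.
Total = (2+20-1)·t_tx + 2·t_prop = 21·0.00236 + 2·0.157619 = 0.365 ms.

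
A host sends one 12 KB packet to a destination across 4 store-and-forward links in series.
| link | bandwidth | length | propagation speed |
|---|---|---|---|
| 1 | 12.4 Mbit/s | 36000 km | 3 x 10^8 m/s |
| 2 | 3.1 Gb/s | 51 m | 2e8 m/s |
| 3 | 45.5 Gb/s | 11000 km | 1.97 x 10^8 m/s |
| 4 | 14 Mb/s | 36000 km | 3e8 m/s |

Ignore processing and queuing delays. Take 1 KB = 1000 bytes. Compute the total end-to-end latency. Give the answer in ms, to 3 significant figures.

L = 96000 bits.
Transmission delays (L/R per hop): 7.74194, 0.0309677, 0.00210989, 6.85714 ms; sum = 14.6322 ms.
Propagation delays (d/s per hop): 120, 0.000255, 55.8376, 120 ms; sum = 295.838 ms.
End-to-end = 310 ms.

310 ms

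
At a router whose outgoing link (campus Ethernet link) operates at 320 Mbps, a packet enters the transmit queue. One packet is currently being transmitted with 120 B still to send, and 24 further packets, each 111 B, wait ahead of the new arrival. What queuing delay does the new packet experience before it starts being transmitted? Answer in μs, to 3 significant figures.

69.6 μs

Each queued packet: L/R = 888/320000000 = 2.775 μs.
24 queued → 66.6 μs.
Plus remaining 960 bits of current packet: 3 μs.
Queuing delay = 69.6 μs.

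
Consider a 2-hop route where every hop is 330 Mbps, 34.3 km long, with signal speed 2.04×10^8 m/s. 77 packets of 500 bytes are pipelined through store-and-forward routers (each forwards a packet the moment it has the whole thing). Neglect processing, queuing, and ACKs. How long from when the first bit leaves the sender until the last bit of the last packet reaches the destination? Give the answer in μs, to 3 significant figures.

Per-hop transmission t_tx = L/R = 4000/330000000 = 12.1212 μs.
Per-hop propagation t_prop = 34300/204000000 = 168.137 μs.
Pipeline fill: first packet needs 2·t_tx to clear all hops; remaining 76 packets each add one t_tx.
Total = (2+77-1)·t_tx + 2·t_prop = 78·12.1212 + 2·168.137 = 1280 μs.

1280 μs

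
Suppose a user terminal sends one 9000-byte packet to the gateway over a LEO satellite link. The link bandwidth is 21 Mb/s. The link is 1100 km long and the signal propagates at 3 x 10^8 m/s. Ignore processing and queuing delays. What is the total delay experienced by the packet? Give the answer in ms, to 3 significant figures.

L = 9000 × 8 = 72000 bits.
Transmission delay = L/R = 72000 / 21000000 = 3.42857 ms.
Propagation delay = d/s = 1100000 m / 300000000 m/s = 3.66667 ms.
Total = 7.10 ms.

7.10 ms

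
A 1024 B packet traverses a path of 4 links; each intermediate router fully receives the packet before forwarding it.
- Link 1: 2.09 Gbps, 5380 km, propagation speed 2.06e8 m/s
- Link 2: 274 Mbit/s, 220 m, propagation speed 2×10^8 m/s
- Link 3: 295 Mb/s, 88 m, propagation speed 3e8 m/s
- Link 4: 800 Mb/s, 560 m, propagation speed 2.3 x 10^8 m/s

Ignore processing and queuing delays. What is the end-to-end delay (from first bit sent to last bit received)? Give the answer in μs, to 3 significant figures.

L = 1024 × 8 = 8192 bits.
Transmission delays (L/R per hop): 3.91962, 29.8978, 27.7695, 10.24 μs; sum = 71.8269 μs.
Propagation delays (d/s per hop): 26116.5, 1.1, 0.293333, 2.43478 μs; sum = 26120.3 μs.
End-to-end = 26200 μs.

26200 μs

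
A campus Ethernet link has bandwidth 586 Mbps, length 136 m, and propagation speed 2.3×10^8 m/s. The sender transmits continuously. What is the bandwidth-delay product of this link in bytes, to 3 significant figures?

Propagation delay = 136 / 2.3e+08 = 5.91304e-07 s.
BDP = R × t_prop = 586000000 × 5.91304e-07 = 346.504 bits.
In bytes: 346.504/8 = 43.3 bytes.

43.3 bytes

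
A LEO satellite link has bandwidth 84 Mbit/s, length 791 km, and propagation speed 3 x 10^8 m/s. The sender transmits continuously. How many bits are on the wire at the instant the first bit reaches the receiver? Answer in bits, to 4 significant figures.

Propagation delay = 791000 / 300000000 = 0.00263667 s.
BDP = R × t_prop = 84000000 × 0.00263667 = 221480 bits.

221500 bits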